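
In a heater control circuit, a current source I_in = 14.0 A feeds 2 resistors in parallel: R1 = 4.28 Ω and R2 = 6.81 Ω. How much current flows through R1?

Two-branch current divider: I_k = I_in · R_other/(R_1 + R_2).
I(R1) = 14.0 × 6.81/(4.28 + 6.81) = 14.0 × 0.6141 = 8.597 A.

I ≈ 8.60 A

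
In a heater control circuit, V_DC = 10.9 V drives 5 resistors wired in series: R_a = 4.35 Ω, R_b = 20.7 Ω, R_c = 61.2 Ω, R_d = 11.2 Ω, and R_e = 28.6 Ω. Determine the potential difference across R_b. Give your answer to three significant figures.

V ≈ 1.79 V

Series total: ΣR = 4.35 + 20.7 + 61.2 + 11.2 + 28.6 = 126.0 Ω.
Voltage divider: V = V_DC · (20.70 / 126.0) = 10.9 × 0.1642 = 1.790 V.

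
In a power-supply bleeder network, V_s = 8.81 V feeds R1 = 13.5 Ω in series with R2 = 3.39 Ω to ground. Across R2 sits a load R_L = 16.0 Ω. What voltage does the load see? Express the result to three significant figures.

The load sits in parallel with R2, giving an effective lower resistance R2' = R2·R_L/(R2+R_L) = 2.797 Ω.
Then V_out = V_s · R2'/(R1 + R2') = 8.81 × 2.797/16.30 = 1.512 V.
(Unloaded it would be 1.77 V; the load pulls it down.)

V_out ≈ 1.51 V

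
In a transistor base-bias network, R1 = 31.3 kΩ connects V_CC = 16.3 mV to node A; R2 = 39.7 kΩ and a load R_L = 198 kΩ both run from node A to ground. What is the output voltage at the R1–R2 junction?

First combine the lower leg with the load: R2 ‖ R_L = 33.07 kΩ.
Now apply the divider: V_out = 16.3 × 0.5137 = 8.374 mV.
(Unloaded it would be 9.11 mV; the load pulls it down.)

V_out ≈ 8.37 mV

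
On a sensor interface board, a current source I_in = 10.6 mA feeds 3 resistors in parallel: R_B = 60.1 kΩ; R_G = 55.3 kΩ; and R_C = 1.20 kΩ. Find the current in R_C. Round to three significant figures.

I ≈ 10.2 mA

Conductances: ΣG = 1/60.1 + 1/55.3 + 1/1.20 = 0.8681 (1/kΩ).
Current divider: I(R_C) = I_in · G_k/ΣG = 10.6 × (0.8333/0.8681) = 10.6 × 0.9600 = 10.18 mA.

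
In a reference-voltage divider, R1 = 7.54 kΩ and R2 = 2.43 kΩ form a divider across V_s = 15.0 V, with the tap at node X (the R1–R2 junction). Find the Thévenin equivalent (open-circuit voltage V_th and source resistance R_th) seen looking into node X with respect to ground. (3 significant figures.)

V_th ≈ 3.66 V, R_th ≈ 1.84 kΩ

Open-circuit (no load on X): V_th = V_s · R2/(R1 + R2) = 15.0 × 2.43/(7.540 + 2.43) = 3.656 V.
Looking into X with the source shorted: R_th = R1·R2/(R1+R2) = 7.540 × 2.43/9.970 = 1.838 kΩ.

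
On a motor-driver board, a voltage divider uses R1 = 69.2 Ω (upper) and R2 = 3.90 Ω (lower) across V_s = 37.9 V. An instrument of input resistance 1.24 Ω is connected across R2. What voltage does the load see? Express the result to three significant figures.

R2 ‖ R_L = (3.90 × 1.24)/(3.90 + 1.24) = 0.9409 Ω.
Then V_out = V_s · R2'/(R1 + R2') = 37.9 × 0.9409/70.14 = 0.5084 V.
(Unloaded it would be 2.02 V; the load pulls it down.)

V_out ≈ 0.508 V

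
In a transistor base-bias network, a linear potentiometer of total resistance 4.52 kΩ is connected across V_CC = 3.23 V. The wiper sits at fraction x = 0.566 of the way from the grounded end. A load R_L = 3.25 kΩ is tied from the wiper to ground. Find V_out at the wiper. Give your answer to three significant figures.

V_out ≈ 1.36 V

Lower segment x·R_p = 2.558 kΩ; upper segment (1−x)·R_p = 1.962 kΩ.
R_L loads the lower segment: effective lower R = 1.431 kΩ.
V_out = 3.23 × 1.431/(1.962 + 1.431) = 1.363 V.
(Unloaded: V_out = x·V_CC = 1.83 V.)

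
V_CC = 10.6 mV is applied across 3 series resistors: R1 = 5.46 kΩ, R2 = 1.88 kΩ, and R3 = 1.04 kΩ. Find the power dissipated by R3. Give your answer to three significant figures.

P ≈ 1.66 nW

Series current I = V_CC/ΣR = 10.6/8.380 = 1.265 µA.
P(R3) = I²·R3 = (1.265)² × 1.04 = 1.664 nW.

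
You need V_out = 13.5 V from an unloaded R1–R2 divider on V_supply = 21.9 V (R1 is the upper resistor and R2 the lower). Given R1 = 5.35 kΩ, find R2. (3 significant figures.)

R2 ≈ 8.60 kΩ

Required fraction k = V_out/V_supply = 0.6164.
So R2 = R1 · V_out/(V_supply − V_out) = 5.35 × 13.5/(21.9 − 13.5) = 5.35 × 1.607 = 8.598 kΩ.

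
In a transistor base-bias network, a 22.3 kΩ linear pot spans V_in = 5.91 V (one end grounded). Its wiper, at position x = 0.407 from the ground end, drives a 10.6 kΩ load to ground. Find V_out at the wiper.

Split the track: R_lower = x·R_p = 9.076 kΩ, R_upper = (1−x)·R_p = 13.22 kΩ.
R_L loads the lower segment: effective lower R = 4.890 kΩ.
Then V_out = V_in · 4.890/(13.22 + 4.890) = 1.595 V.
(Unloaded: V_out = x·V_in = 2.41 V.)

V_out ≈ 1.60 V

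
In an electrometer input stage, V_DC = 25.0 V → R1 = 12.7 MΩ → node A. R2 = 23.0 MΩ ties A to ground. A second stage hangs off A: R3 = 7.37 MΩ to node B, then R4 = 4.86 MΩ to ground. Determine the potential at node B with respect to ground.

Node A sees R2 in parallel with the series input of stage 2, R3 + R4 = 12.23 MΩ.
Effective lower resistance at A: R2 ‖ 12.23 = 7.984 MΩ.
V_A = 25.0 × 7.984/(12.7 + 7.984) = 9.650 V.
V_B = V_A × 0.3974 = 3.835 V.

V_B ≈ 3.83 V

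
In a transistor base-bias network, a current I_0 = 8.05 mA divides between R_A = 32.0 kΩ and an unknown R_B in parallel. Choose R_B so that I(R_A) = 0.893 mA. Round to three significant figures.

The fraction through R_A equals R_B/(R_A+R_B).
With f = 0.1109, R_B = R_A · f/(1−f) = 32.0 × 0.1248 = 3.993 kΩ.

R_B ≈ 3.99 kΩ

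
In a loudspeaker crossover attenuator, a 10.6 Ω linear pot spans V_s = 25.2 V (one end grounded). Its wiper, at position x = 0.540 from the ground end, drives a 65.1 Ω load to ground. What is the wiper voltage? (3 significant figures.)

V_out ≈ 13.1 V

The pot divides into 4.876 Ω above the wiper and 5.724 Ω below.
(x·R_p) ‖ R_L = 5.261 Ω.
Then V_out = V_s · 5.261/(4.876 + 5.261) = 13.08 V.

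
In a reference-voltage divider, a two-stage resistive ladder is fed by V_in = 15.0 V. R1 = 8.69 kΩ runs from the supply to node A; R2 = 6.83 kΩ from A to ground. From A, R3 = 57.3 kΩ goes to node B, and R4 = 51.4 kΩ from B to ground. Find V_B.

Looking into the second stage from A: R3 + R4 = 108.7 kΩ appears in parallel with R2.
R2 ‖ (R3+R4) = 6.426 kΩ.
So V_A = 15.0 × 0.4251 = 6.377 V.
V_B = V_A × 0.4729 = 3.015 V.

V_B ≈ 3.02 V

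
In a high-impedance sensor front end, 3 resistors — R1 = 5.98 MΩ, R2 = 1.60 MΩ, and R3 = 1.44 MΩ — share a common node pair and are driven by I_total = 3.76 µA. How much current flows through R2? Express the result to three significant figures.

I ≈ 1.58 µA

Total conductance ΣG = 1/5.98 + 1/1.60 + 1/1.44 = 1.487 (units of 1/MΩ).
R2 takes the fraction G_k/ΣG = 0.6250/1.487 = 0.4204, so I = 3.76 × 0.4204 = 1.581 µA.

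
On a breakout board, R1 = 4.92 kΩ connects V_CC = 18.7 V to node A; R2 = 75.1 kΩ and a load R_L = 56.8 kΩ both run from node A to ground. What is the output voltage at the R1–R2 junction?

V_out ≈ 16.2 V

The load sits in parallel with R2, giving an effective lower resistance R2' = R2·R_L/(R2+R_L) = 32.34 kΩ.
Voltage divider with the loaded lower leg: V_out = 18.7 × 32.34/(4.92 + 32.34) = 18.7 × 0.8680 = 16.23 V.
(Unloaded it would be 17.6 V; the load pulls it down.)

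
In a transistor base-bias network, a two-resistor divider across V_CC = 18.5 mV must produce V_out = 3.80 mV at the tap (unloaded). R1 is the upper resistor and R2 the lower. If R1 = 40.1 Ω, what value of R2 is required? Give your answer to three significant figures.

The divider ratio is R2/(R1+R2) = 3.80/18.5 = 0.2054.
So R2 = R1 · V_out/(V_CC − V_out) = 40.1 × 3.80/(18.5 − 3.80) = 40.1 × 0.2585 = 10.37 Ω.

R2 ≈ 10.4 Ω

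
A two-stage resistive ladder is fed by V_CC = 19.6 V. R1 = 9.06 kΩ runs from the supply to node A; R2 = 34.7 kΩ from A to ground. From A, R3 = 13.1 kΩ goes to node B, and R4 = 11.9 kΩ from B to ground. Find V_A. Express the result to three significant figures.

V_A ≈ 12.1 V

Looking into the second stage from A: R3 + R4 = 25.00 kΩ appears in parallel with R2.
Effective lower resistance at A: R2 ‖ 25.00 = 14.53 kΩ.
First divider: V_A = V_CC · 14.53/(9.06 + 14.53) = 12.07 V.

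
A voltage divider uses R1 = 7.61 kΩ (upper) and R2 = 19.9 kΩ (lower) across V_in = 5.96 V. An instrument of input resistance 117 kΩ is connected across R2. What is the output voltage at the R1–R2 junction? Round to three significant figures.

R2 ‖ R_L = (19.9 × 117)/(19.9 + 117) = 17.01 kΩ.
Then V_out = V_in · R2'/(R1 + R2') = 5.96 × 17.01/24.62 = 4.118 V.

V_out ≈ 4.12 V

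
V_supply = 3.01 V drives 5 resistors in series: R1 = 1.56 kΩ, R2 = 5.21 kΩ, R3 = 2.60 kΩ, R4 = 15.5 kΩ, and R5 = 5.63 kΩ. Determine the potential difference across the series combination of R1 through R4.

V ≈ 2.45 V

Series total: ΣR = 1.56 + 5.21 + 2.60 + 15.5 + 5.63 = 30.50 kΩ.
R_{R1..R4} = 1.56 + 5.21 + 2.60 + 15.5 = 24.87 kΩ.
V = V_supply · R/ΣR = 3.01 × 0.8154 = 2.454 V.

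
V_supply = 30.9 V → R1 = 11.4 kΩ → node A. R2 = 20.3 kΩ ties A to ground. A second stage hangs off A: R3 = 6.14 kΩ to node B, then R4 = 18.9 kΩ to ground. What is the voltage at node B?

Node A sees R2 in parallel with the series input of stage 2, R3 + R4 = 25.04 kΩ.
Effective lower resistance at A: R2 ‖ 25.04 = 11.21 kΩ.
First divider: V_A = V_supply · 11.21/(11.4 + 11.21) = 15.32 V.
Then the unloaded second divider: V_B = V_A × R4/(R3+R4) = 15.32 × 0.7548 = 11.56 V.

V_B ≈ 11.6 V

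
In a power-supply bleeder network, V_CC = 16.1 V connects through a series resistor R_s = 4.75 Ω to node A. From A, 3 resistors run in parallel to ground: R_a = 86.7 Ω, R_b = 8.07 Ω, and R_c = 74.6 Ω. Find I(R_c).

Parallel bank: R_p = 1/(1/86.7 + 1/8.07 + 1/74.6) = 6.718 Ω.
V_A = 16.1 × 6.718/11.47 = 9.431 V.
Branch current I = V_A/R_c = 9.431/74.6 = 0.1264 A.
(Check via current divider: I_total = 1.404 A; share G_k/ΣG = 0.09005 → same result.)

I ≈ 0.126 A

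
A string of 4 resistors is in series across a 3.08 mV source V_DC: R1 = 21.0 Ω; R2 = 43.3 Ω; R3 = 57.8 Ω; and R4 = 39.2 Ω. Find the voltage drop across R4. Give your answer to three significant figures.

V ≈ 0.749 mV

Series total: ΣR = 21.0 + 43.3 + 57.8 + 39.2 = 161.3 Ω.
V = V_DC · R/ΣR = 3.08 × 0.2430 = 0.7485 mV.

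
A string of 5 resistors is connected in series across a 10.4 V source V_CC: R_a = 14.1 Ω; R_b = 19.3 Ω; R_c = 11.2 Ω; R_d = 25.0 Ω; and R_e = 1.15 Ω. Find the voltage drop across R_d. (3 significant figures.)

V ≈ 3.67 V

ΣR = 14.1 + 19.3 + 11.2 + 25.0 + 1.15 = 70.75 Ω.
By the voltage-divider rule, V = 10.4 × 25.00/70.75 = 3.675 V.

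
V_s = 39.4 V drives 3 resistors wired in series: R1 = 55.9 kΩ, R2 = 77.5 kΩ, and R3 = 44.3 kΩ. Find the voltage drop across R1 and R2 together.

Total series resistance ΣR = 55.9 + 77.5 + 44.3 = 177.7 kΩ.
R_{R1..R2} = 55.9 + 77.5 = 133.4 kΩ.
Voltage divider: V = V_s · (133.4 / 177.7) = 39.4 × 0.7507 = 29.58 V.

V ≈ 29.6 V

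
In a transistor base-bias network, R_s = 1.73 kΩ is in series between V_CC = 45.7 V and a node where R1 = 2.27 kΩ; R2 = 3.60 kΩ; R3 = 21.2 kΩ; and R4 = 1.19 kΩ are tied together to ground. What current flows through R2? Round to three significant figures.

I ≈ 3.36 mA

Parallel bank: R_p = 1/(1/2.27 + 1/3.60 + 1/21.2 + 1/1.19) = 0.6227 kΩ.
Node voltage V_A = V_CC · R_p/(R_s + R_p) = 45.7 × 0.2647 = 12.10 V.
I(R2) = V_A / R2 = 12.10/3.60 = 3.360 mA.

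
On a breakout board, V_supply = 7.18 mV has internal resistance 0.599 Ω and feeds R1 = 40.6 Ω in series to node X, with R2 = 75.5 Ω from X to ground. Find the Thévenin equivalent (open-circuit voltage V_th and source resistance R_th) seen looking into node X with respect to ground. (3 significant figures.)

V_th ≈ 4.65 mV, R_th ≈ 26.7 Ω

R1' = 0.599 + 40.6 = 41.20 Ω (source resistance + R1).
With X open, the divider is unloaded: V_th = 7.18 × 75.5/116.7 = 4.645 mV.
With V_supply suppressed (replaced by a short), R_th = R1' ‖ R2 = (41.20 × 75.5)/(41.20 + 75.5) = 26.65 Ω.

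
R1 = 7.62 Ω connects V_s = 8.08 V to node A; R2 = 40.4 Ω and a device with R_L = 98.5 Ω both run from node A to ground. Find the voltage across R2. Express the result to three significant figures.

V_out ≈ 6.38 V

R2 ‖ R_L = (40.4 × 98.5)/(40.4 + 98.5) = 28.65 Ω.
Voltage divider with the loaded lower leg: V_out = 8.08 × 28.65/(7.62 + 28.65) = 8.08 × 0.7899 = 6.382 V.
(Unloaded it would be 6.80 V; the load pulls it down.)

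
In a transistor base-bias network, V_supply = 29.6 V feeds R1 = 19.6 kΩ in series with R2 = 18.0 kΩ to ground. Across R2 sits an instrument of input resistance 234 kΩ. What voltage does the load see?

V_out ≈ 13.6 V

The load sits in parallel with R2, giving an effective lower resistance R2' = R2·R_L/(R2+R_L) = 16.71 kΩ.
Voltage divider with the loaded lower leg: V_out = 29.6 × 16.71/(19.6 + 16.71) = 29.6 × 0.4603 = 13.62 V.
(Unloaded it would be 14.2 V; the load pulls it down.)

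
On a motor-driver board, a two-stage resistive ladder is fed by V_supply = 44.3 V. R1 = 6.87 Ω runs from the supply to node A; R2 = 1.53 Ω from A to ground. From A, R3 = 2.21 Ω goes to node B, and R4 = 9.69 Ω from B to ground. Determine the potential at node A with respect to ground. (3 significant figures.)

Node A sees R2 in parallel with the series input of stage 2, R3 + R4 = 11.90 Ω.
R2 ‖ (R3+R4) = 1.356 Ω.
V_A = 44.3 × 1.356/(6.87 + 1.356) = 7.301 V.

V_A ≈ 7.30 V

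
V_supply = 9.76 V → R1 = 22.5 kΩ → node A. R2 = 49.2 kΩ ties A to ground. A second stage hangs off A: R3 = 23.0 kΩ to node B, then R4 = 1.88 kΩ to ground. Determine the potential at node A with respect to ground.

V_A ≈ 4.13 V

Node A sees R2 in parallel with the series input of stage 2, R3 + R4 = 24.88 kΩ.
Effective lower resistance at A: R2 ‖ 24.88 = 16.52 kΩ.
First divider: V_A = V_supply · 16.52/(22.5 + 16.52) = 4.133 V.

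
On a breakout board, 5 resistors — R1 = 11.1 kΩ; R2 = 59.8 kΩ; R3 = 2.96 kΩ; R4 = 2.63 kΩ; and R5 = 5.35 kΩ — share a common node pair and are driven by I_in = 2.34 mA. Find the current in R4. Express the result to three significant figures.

I ≈ 0.879 mA

Total conductance ΣG = 1/11.1 + 1/59.8 + 1/2.96 + 1/2.63 + 1/5.35 = 1.012 (units of 1/kΩ).
R4 takes the fraction G_k/ΣG = 0.3802/1.012 = 0.3758, so I = 2.34 × 0.3758 = 0.8794 mA.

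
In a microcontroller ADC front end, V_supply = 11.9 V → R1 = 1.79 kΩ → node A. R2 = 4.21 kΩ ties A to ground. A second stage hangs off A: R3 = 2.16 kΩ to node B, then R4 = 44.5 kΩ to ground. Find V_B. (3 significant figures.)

V_B ≈ 7.75 V

Node A sees R2 in parallel with the series input of stage 2, R3 + R4 = 46.66 kΩ.
Effective lower resistance at A: R2 ‖ 46.66 = 3.862 kΩ.
So V_A = 11.9 × 0.6833 = 8.131 V.
Then the unloaded second divider: V_B = V_A × R4/(R3+R4) = 8.131 × 0.9537 = 7.755 V.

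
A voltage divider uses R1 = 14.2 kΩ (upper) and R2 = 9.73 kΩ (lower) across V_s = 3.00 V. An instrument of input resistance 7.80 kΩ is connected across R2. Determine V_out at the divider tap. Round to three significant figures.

The load sits in parallel with R2, giving an effective lower resistance R2' = R2·R_L/(R2+R_L) = 4.329 kΩ.
Then V_out = V_s · R2'/(R1 + R2') = 3.00 × 4.329/18.53 = 0.7009 V.

V_out ≈ 0.701 V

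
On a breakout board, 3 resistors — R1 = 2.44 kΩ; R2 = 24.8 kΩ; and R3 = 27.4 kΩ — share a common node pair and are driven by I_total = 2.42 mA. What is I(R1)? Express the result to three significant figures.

Total conductance ΣG = 1/2.44 + 1/24.8 + 1/27.4 = 0.4867 (units of 1/kΩ).
Current divider: I(R1) = I_total · G_k/ΣG = 2.42 × (0.4098/0.4867) = 2.42 × 0.8421 = 2.038 mA.

I ≈ 2.04 mA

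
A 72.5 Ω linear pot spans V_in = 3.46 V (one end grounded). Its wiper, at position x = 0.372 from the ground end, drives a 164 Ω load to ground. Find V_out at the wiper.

V_out ≈ 1.17 V

The pot divides into 45.53 Ω above the wiper and 26.97 Ω below.
(x·R_p) ‖ R_L = 23.16 Ω.
Then V_out = V_in · 23.16/(45.53 + 23.16) = 1.167 V.
(Unloaded: V_out = x·V_in = 1.29 V.)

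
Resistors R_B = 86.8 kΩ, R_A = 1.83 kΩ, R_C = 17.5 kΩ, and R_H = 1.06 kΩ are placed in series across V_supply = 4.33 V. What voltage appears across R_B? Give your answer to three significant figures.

V ≈ 3.51 V

Total series resistance ΣR = 86.8 + 1.83 + 17.5 + 1.06 = 107.2 kΩ.
Voltage divider: V = V_supply · (86.80 / 107.2) = 4.33 × 0.8098 = 3.506 V.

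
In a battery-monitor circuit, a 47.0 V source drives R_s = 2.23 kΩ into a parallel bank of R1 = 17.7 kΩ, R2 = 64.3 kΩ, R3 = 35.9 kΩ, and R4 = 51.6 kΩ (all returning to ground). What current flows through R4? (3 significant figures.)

Combine the parallel branches: R_p = (1/17.7 + 1/64.3 + 1/35.9 + 1/51.6)⁻¹ = 8.383 kΩ.
Node voltage V_A = V_DC · R_p/(R_s + R_p) = 47.0 × 0.7899 = 37.12 V.
I(R4) = V_A / R4 = 37.12/51.6 = 0.7195 mA.
(Equivalently: I_total = 4.428 mA, then current-divider fraction G_k/ΣG = 0.1625.)

I ≈ 0.719 mA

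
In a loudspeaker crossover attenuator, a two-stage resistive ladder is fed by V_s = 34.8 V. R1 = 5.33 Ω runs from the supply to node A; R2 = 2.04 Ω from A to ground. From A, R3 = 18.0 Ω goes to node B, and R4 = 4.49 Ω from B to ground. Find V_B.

V_B ≈ 1.80 V

Node A sees R2 in parallel with the series input of stage 2, R3 + R4 = 22.49 Ω.
Effective lower resistance at A: R2 ‖ 22.49 = 1.870 Ω.
First divider: V_A = V_s · 1.870/(5.33 + 1.870) = 9.040 V.
Then the unloaded second divider: V_B = V_A × R4/(R3+R4) = 9.040 × 0.1996 = 1.805 V.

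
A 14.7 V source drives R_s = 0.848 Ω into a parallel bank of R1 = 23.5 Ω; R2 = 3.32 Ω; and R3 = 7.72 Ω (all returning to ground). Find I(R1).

Combine the parallel branches: R_p = (1/23.5 + 1/3.32 + 1/7.72)⁻¹ = 2.113 Ω.
V_A = 14.7 × 2.113/2.961 = 10.49 V.
I(R1) = V_A / R1 = 10.49/23.5 = 0.4464 A.
(Equivalently: I_total = 4.965 A, then current-divider fraction G_k/ΣG = 0.08991.)

I ≈ 0.446 A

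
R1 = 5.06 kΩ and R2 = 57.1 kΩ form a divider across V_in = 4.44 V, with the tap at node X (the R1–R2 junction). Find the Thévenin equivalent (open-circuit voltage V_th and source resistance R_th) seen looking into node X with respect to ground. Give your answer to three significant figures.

Open-circuit (no load on X): V_th = V_in · R2/(R1 + R2) = 4.44 × 57.1/(5.060 + 57.1) = 4.079 V.
Zeroing V_in shorts the top of R1 to ground, so R_th = R1 ‖ R2 = 4.648 kΩ.

V_th ≈ 4.08 V, R_th ≈ 4.65 kΩ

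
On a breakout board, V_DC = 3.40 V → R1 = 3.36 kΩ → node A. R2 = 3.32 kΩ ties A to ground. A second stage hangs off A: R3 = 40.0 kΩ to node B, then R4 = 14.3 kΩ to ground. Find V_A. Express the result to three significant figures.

V_A ≈ 1.64 V

Looking into the second stage from A: R3 + R4 = 54.30 kΩ appears in parallel with R2.
R2 ‖ (R3+R4) = 3.129 kΩ.
So V_A = 3.40 × 0.4822 = 1.639 V.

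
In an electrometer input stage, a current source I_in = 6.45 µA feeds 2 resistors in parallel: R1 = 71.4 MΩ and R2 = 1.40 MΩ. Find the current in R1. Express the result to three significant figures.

With just two branches, the current splits inversely with resistance.
So I = 6.45 × 1.40/72.80 = 0.1240 µA.

I ≈ 0.124 µA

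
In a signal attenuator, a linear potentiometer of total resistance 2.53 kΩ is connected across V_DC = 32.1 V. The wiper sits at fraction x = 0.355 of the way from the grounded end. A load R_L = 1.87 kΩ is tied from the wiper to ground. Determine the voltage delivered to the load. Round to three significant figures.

The pot divides into 1.632 kΩ above the wiper and 0.8981 kΩ below.
Lower segment in parallel with the load: 0.8981 ‖ 1.87 = 0.6067 kΩ.
V_out = 32.1 × 0.6067/(1.632 + 0.6067) = 8.700 V.

V_out ≈ 8.70 V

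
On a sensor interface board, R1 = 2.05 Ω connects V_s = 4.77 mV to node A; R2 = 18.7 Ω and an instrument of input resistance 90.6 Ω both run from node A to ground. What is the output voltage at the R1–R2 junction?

R2 ‖ R_L = (18.7 × 90.6)/(18.7 + 90.6) = 15.50 Ω.
Voltage divider with the loaded lower leg: V_out = 4.77 × 15.50/(2.05 + 15.50) = 4.77 × 0.8832 = 4.213 mV.

V_out ≈ 4.21 mV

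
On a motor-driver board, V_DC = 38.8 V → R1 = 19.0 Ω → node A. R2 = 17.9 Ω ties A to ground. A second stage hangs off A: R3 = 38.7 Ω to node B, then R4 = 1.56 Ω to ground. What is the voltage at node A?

The second stage (R3 + R4 = 40.26 Ω) loads node A in parallel with R2.
Effective lower resistance at A: R2 ‖ 40.26 = 12.39 Ω.
So V_A = 38.8 × 0.3947 = 15.32 V.

V_A ≈ 15.3 V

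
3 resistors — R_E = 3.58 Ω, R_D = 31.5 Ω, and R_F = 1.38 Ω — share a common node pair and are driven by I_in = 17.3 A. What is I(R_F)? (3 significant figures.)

I ≈ 12.1 A

ΣG = 1/3.58 + 1/31.5 + 1/1.38 = 1.036.
R_F takes the fraction G_k/ΣG = 0.7246/1.036 = 0.6997, so I = 17.3 × 0.6997 = 12.10 A.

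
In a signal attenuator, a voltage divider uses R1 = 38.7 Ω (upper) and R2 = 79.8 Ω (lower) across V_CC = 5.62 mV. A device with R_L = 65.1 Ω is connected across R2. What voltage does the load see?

The load sits in parallel with R2, giving an effective lower resistance R2' = R2·R_L/(R2+R_L) = 35.85 Ω.
Now apply the divider: V_out = 5.62 × 0.4809 = 2.703 mV.

V_out ≈ 2.70 mV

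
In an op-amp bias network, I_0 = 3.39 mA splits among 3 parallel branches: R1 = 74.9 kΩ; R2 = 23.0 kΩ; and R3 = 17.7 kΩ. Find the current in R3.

I ≈ 1.69 mA

Conductances: ΣG = 1/74.9 + 1/23.0 + 1/17.7 = 0.1133 (1/kΩ).
R3 takes the fraction G_k/ΣG = 0.05650/0.1133 = 0.4985, so I = 3.39 × 0.4985 = 1.690 mA.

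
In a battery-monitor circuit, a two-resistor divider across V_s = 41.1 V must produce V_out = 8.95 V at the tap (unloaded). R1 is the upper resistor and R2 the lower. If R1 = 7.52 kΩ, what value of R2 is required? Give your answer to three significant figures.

R2 ≈ 2.09 kΩ

V_out/V_s = R2/(R1+R2) = 0.2178.
R2 = R1 · 0.2178/(1 − 0.2178) = 2.093 kΩ.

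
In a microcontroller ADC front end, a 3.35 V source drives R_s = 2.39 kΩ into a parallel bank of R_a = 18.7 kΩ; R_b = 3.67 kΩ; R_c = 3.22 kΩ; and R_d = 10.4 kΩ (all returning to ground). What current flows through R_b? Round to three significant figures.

I ≈ 0.332 mA

Parallel bank: R_p = 1/(1/18.7 + 1/3.67 + 1/3.22 + 1/10.4) = 1.365 kΩ.
Node voltage V_A = V_in · R_p/(R_s + R_p) = 3.35 × 0.3635 = 1.218 V.
I(R_b) = V_A / R_b = 1.218/3.67 = 0.3318 mA.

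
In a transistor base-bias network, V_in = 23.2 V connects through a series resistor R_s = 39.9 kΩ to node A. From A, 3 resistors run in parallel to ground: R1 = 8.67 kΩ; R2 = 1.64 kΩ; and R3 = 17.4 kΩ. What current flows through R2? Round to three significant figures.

I ≈ 0.439 mA

Equivalent of the parallel group: R_p = 1.278 kΩ.
Node voltage V_A = V_in · R_p/(R_s + R_p) = 23.2 × 0.03103 = 0.7200 V.
I(R2) = V_A / R2 = 0.7200/1.64 = 0.4390 mA.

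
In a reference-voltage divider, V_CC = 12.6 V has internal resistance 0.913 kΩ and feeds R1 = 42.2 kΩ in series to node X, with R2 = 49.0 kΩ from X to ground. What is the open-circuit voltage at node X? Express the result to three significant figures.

R1' = 0.913 + 42.2 = 43.11 kΩ (source resistance + R1).
V_th is the unloaded tap voltage: V_CC · R2/(R1'+R2) = 12.6 × 0.5320 = 6.703 V.

V_th ≈ 6.70 V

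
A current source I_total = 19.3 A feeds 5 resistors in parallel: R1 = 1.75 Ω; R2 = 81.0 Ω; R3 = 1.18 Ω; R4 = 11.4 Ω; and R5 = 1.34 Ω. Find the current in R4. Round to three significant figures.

Total conductance ΣG = 1/1.75 + 1/81.0 + 1/1.18 + 1/11.4 + 1/1.34 = 2.265 (units of 1/Ω).
Current divider: I(R4) = I_total · G_k/ΣG = 19.3 × (0.08772/2.265) = 19.3 × 0.03872 = 0.7474 A.

I ≈ 0.747 A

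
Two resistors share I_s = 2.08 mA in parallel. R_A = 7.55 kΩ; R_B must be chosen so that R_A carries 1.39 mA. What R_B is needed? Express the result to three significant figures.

R_B ≈ 15.2 kΩ

In a two-way split, I_A/I_s = R_B/(R_A + R_B).
1.39/2.08 = R_B/(R_A + R_B) → R_B = R_A · (0.6683)/(1 − 0.6683) = 7.55 × 2.014 = 15.21 kΩ.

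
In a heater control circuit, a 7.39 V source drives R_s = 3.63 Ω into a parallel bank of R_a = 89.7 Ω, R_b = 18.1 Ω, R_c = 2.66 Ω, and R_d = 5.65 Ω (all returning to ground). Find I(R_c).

I ≈ 0.855 A

Combine the parallel branches: R_p = (1/89.7 + 1/18.1 + 1/2.66 + 1/5.65)⁻¹ = 1.615 Ω.
V_A by voltage divider: V_A = 7.39 × 1.615/(3.63 + 1.615) = 2.275 V.
I(R_c) = V_A / R_c = 2.275/2.66 = 0.8553 A.
(Check via current divider: I_total = 1.409 A; share G_k/ΣG = 0.6070 → same result.)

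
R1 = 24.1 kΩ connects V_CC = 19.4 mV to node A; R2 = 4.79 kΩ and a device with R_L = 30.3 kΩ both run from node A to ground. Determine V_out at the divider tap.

R2 ‖ R_L = (4.79 × 30.3)/(4.79 + 30.3) = 4.136 kΩ.
Voltage divider with the loaded lower leg: V_out = 19.4 × 4.136/(24.1 + 4.136) = 19.4 × 0.1465 = 2.842 mV.
(Unloaded it would be 3.22 mV; the load pulls it down.)

V_out ≈ 2.84 mV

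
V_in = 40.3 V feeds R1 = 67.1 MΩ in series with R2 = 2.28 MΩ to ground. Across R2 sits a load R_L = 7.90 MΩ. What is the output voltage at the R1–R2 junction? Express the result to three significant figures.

V_out ≈ 1.04 V

First combine the lower leg with the load: R2 ‖ R_L = 1.769 MΩ.
Then V_out = V_in · R2'/(R1 + R2') = 40.3 × 1.769/68.87 = 1.035 V.
(Unloaded it would be 1.32 V; the load pulls it down.)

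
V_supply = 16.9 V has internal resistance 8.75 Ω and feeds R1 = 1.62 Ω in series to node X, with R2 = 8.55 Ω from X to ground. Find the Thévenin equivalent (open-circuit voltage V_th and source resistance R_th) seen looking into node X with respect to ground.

R1' = 8.75 + 1.62 = 10.37 Ω (source resistance + R1).
V_th is the unloaded tap voltage: V_supply · R2/(R1'+R2) = 16.9 × 0.4519 = 7.637 V.
Looking into X with the source shorted: R_th = R1'·R2/(R1'+R2) = 10.37 × 8.55/18.92 = 4.686 Ω.

V_th ≈ 7.64 V, R_th ≈ 4.69 Ω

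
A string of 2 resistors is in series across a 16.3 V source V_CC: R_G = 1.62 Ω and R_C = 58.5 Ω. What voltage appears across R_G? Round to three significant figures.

ΣR = 1.62 + 58.5 = 60.12 Ω.
Voltage divider: V = V_CC · (1.620 / 60.12) = 16.3 × 0.02695 = 0.4392 V.

V ≈ 0.439 V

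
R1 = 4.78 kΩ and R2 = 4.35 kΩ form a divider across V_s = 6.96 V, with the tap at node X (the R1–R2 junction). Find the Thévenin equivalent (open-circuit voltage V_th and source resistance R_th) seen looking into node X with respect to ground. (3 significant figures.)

V_th ≈ 3.32 V, R_th ≈ 2.28 kΩ

With X open, the divider is unloaded: V_th = 6.96 × 4.35/9.130 = 3.316 V.
With V_s suppressed (replaced by a short), R_th = R1 ‖ R2 = (4.780 × 4.35)/(4.780 + 4.35) = 2.277 kΩ.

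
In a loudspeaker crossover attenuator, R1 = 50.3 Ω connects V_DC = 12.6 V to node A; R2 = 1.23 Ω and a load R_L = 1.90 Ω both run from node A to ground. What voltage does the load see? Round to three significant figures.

R2 ‖ R_L = (1.23 × 1.90)/(1.23 + 1.90) = 0.7466 Ω.
Voltage divider with the loaded lower leg: V_out = 12.6 × 0.7466/(50.3 + 0.7466) = 12.6 × 0.01463 = 0.1843 V.
(Unloaded it would be 0.301 V; the load pulls it down.)

V_out ≈ 0.184 V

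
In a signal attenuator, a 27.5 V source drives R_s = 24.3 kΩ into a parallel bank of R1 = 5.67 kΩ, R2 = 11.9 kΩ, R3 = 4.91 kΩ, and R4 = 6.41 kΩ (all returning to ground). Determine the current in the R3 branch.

I ≈ 0.349 mA

Parallel bank: R_p = 1/(1/5.67 + 1/11.9 + 1/4.91 + 1/6.41) = 1.613 kΩ.
Node voltage V_A = V_DC · R_p/(R_s + R_p) = 27.5 × 0.06224 = 1.712 V.
I(R3) = V_A / R3 = 1.712/4.91 = 0.3486 mA.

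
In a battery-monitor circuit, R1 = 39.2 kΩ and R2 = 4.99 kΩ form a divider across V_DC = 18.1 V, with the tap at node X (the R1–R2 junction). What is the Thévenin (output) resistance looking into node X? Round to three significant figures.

Zeroing V_DC shorts the top of R1 to ground, so R_th = R1 ‖ R2 = 4.427 kΩ.

R_th ≈ 4.43 kΩ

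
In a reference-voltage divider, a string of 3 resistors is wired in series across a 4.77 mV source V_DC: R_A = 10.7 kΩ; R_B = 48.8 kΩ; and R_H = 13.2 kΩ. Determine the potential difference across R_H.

V ≈ 0.866 mV

Series total: ΣR = 10.7 + 48.8 + 13.2 = 72.70 kΩ.
Voltage divider: V = V_DC · (13.20 / 72.70) = 4.77 × 0.1816 = 0.8661 mV.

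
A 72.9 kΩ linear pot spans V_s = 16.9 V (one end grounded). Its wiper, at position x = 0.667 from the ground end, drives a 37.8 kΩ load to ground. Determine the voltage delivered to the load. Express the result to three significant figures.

Split the track: R_lower = x·R_p = 48.62 kΩ, R_upper = (1−x)·R_p = 24.28 kΩ.
R_L loads the lower segment: effective lower R = 21.27 kΩ.
V_out = 16.9 × 21.27/(24.28 + 21.27) = 7.892 V.

V_out ≈ 7.89 V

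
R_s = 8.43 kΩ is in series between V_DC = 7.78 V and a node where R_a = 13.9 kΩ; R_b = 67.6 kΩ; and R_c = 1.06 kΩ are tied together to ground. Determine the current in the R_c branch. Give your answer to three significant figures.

I ≈ 0.758 mA

Parallel bank: R_p = 1/(1/13.9 + 1/67.6 + 1/1.06) = 0.9707 kΩ.
Node voltage V_A = V_DC · R_p/(R_s + R_p) = 7.78 × 0.1033 = 0.8034 V.
I(R_c) = V_A / R_c = 0.8034/1.06 = 0.7579 mA.
(Equivalently: I_total = 0.8276 mA, then current-divider fraction G_k/ΣG = 0.9158.)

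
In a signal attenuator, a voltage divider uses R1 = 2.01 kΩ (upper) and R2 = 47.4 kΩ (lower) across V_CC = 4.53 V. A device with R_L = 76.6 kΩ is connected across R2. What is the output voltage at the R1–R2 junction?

First combine the lower leg with the load: R2 ‖ R_L = 29.28 kΩ.
Now apply the divider: V_out = 4.53 × 0.9358 = 4.239 V.

V_out ≈ 4.24 V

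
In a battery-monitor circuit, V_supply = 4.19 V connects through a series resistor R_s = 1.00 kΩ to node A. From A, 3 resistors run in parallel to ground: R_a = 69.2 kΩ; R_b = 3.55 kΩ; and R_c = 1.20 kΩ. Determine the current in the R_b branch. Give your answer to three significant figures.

I ≈ 0.554 mA

Combine the parallel branches: R_p = (1/69.2 + 1/3.55 + 1/1.20)⁻¹ = 0.8854 kΩ.
V_A by voltage divider: V_A = 4.19 × 0.8854/(1.00 + 0.8854) = 1.968 V.
Branch current I = V_A/R_b = 1.968/3.55 = 0.5543 mA.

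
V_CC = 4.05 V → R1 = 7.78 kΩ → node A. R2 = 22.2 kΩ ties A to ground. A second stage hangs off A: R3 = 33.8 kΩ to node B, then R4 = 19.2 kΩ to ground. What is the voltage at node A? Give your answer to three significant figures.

V_A ≈ 2.70 V

Looking into the second stage from A: R3 + R4 = 53.00 kΩ appears in parallel with R2.
Effective lower resistance at A: R2 ‖ 53.00 = 15.65 kΩ.
So V_A = 4.05 × 0.6679 = 2.705 V.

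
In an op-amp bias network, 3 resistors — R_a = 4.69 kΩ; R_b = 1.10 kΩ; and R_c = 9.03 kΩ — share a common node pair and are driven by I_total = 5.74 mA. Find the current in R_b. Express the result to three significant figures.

ΣG = 1/4.69 + 1/1.10 + 1/9.03 = 1.233.
R_b takes the fraction G_k/ΣG = 0.9091/1.233 = 0.7373, so I = 5.74 × 0.7373 = 4.232 mA.

I ≈ 4.23 mA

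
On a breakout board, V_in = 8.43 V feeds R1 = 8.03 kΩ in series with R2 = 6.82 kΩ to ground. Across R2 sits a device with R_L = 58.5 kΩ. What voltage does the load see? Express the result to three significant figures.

The load sits in parallel with R2, giving an effective lower resistance R2' = R2·R_L/(R2+R_L) = 6.108 kΩ.
Then V_out = V_in · R2'/(R1 + R2') = 8.43 × 6.108/14.14 = 3.642 V.

V_out ≈ 3.64 V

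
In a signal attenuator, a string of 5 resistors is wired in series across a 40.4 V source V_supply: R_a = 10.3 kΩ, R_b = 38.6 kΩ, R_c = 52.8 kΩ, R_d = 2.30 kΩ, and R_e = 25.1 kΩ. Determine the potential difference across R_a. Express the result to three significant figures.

Series total: ΣR = 10.3 + 38.6 + 52.8 + 2.30 + 25.1 = 129.1 kΩ.
Voltage divider: V = V_supply · (10.30 / 129.1) = 40.4 × 0.07978 = 3.223 V.

V ≈ 3.22 V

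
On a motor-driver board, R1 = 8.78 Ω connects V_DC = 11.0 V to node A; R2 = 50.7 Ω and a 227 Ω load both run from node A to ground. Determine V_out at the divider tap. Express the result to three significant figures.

V_out ≈ 9.08 V

R2 ‖ R_L = (50.7 × 227)/(50.7 + 227) = 41.44 Ω.
Now apply the divider: V_out = 11.0 × 0.8252 = 9.077 V.
(Unloaded it would be 9.38 V; the load pulls it down.)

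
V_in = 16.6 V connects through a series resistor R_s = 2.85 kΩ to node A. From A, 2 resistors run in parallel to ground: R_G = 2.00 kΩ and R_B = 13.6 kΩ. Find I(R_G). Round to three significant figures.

I ≈ 3.15 mA

Parallel bank: R_p = 1/(1/2.00 + 1/13.6) = 1.744 kΩ.
V_A = 16.6 × 1.744/4.594 = 6.301 V.
I(R_G) = V_A / R_G = 6.301/2.00 = 3.150 mA.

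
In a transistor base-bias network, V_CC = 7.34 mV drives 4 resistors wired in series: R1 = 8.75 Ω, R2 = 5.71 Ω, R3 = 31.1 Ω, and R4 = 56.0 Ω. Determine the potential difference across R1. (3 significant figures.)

V ≈ 0.632 mV

ΣR = 8.75 + 5.71 + 31.1 + 56.0 = 101.6 Ω.
Voltage divider: V = V_CC · (8.750 / 101.6) = 7.34 × 0.08616 = 0.6324 mV.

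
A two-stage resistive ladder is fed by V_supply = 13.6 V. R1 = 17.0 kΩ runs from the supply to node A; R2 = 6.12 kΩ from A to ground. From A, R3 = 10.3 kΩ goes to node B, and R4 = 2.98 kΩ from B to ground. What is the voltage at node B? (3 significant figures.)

Looking into the second stage from A: R3 + R4 = 13.28 kΩ appears in parallel with R2.
R2 ‖ (R3+R4) = 4.189 kΩ.
So V_A = 13.6 × 0.1977 = 2.689 V.
V_B = V_A × 0.2244 = 0.6034 V.

V_B ≈ 0.603 V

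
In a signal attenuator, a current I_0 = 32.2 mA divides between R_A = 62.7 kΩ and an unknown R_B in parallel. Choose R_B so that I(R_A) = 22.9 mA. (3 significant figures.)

R_B ≈ 154 kΩ

Two-branch current divider: I_A = I_0 · R_B/(R_A + R_B).
22.9/32.2 = R_B/(R_A + R_B) → R_B = R_A · (0.7112)/(1 − 0.7112) = 62.7 × 2.462 = 154.4 kΩ.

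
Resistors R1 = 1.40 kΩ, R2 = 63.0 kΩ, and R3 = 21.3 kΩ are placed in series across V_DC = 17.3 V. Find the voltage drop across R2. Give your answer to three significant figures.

V ≈ 12.7 V

Total series resistance ΣR = 1.40 + 63.0 + 21.3 = 85.70 kΩ.
V = V_DC · R/ΣR = 17.3 × 0.7351 = 12.72 V.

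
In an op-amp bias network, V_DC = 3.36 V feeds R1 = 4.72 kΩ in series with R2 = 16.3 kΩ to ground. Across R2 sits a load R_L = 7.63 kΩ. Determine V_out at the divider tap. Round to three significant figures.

First combine the lower leg with the load: R2 ‖ R_L = 5.197 kΩ.
Voltage divider with the loaded lower leg: V_out = 3.36 × 5.197/(4.72 + 5.197) = 3.36 × 0.5241 = 1.761 V.

V_out ≈ 1.76 V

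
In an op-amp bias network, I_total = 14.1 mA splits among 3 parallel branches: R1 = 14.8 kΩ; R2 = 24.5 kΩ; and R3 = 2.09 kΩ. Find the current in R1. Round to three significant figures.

Total conductance ΣG = 1/14.8 + 1/24.5 + 1/2.09 = 0.5869 (units of 1/kΩ).
By the current-divider rule, I = I_total · G_k/ΣG = 14.1 × 0.1151 = 1.623 mA.

I ≈ 1.62 mA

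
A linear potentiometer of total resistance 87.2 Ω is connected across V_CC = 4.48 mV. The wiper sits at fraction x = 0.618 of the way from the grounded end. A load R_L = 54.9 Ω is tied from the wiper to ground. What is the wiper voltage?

V_out ≈ 2.01 mV

The pot divides into 33.31 Ω above the wiper and 53.89 Ω below.
(x·R_p) ‖ R_L = 27.20 Ω.
Loaded-divider output: V_out = 4.48 × 0.4495 = 2.014 mV.
(Unloaded: V_out = x·V_CC = 2.77 mV.)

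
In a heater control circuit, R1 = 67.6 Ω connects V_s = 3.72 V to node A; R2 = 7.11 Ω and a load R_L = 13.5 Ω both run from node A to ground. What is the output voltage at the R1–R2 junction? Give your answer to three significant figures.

V_out ≈ 0.240 V

First combine the lower leg with the load: R2 ‖ R_L = 4.657 Ω.
Then V_out = V_s · R2'/(R1 + R2') = 3.72 × 4.657/72.26 = 0.2398 V.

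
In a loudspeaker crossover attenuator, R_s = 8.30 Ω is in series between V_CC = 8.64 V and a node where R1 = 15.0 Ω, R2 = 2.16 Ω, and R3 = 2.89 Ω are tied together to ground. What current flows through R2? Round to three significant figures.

I ≈ 0.484 A

Equivalent of the parallel group: R_p = 1.142 Ω.
V_A = 8.64 × 1.142/9.442 = 1.045 V.
Branch current I = V_A/R2 = 1.045/2.16 = 0.4838 A.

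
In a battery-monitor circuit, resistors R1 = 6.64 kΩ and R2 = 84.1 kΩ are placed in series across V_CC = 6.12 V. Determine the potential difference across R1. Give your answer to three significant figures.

V ≈ 0.448 V

Total series resistance ΣR = 6.64 + 84.1 = 90.74 kΩ.
Voltage divider: V = V_CC · (6.640 / 90.74) = 6.12 × 0.07318 = 0.4478 V.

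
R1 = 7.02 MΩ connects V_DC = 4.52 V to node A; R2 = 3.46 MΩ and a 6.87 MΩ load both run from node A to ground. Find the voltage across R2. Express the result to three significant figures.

R2 ‖ R_L = (3.46 × 6.87)/(3.46 + 6.87) = 2.301 MΩ.
Then V_out = V_DC · R2'/(R1 + R2') = 4.52 × 2.301/9.321 = 1.116 V.

V_out ≈ 1.12 V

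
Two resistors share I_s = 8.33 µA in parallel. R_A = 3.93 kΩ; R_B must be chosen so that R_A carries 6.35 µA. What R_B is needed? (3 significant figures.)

R_B ≈ 12.6 kΩ

The fraction through R_A equals R_B/(R_A+R_B).
With f = 0.7623, R_B = R_A · f/(1−f) = 3.93 × 3.207 = 12.60 kΩ.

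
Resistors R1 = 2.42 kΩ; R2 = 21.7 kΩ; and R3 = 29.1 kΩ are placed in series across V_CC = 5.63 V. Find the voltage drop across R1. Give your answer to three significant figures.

Total series resistance ΣR = 2.42 + 21.7 + 29.1 = 53.22 kΩ.
V = V_CC · R/ΣR = 5.63 × 0.04547 = 0.2560 V.

V ≈ 0.256 V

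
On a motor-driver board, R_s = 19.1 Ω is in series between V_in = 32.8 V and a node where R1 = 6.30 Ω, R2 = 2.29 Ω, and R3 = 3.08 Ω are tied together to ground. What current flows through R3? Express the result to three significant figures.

I ≈ 0.573 A

Combine the parallel branches: R_p = (1/6.30 + 1/2.29 + 1/3.08)⁻¹ = 1.087 Ω.
Node voltage V_A = V_in · R_p/(R_s + R_p) = 32.8 × 0.05384 = 1.766 V.
I(R3) = V_A / R3 = 1.766/3.08 = 0.5734 A.
(Equivalently: I_total = 1.625 A, then current-divider fraction G_k/ΣG = 0.3529.)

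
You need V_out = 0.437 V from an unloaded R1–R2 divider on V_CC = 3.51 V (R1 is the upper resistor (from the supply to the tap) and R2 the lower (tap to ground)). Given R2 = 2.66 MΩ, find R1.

R1 ≈ 18.7 MΩ

V_out/V_CC = R2/(R1+R2) = 0.1245.
So R1 = R2 · (V_CC/V_out − 1) = 2.66 × (3.51/0.437 − 1) = 2.66 × 7.032 = 18.71 MΩ.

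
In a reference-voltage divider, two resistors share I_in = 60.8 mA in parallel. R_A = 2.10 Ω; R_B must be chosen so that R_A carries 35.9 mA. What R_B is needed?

R_B ≈ 3.03 Ω

The fraction through R_A equals R_B/(R_A+R_B).
35.9/60.8 = R_B/(R_A + R_B) → R_B = R_A · (0.5905)/(1 − 0.5905) = 2.10 × 1.442 = 3.028 Ω.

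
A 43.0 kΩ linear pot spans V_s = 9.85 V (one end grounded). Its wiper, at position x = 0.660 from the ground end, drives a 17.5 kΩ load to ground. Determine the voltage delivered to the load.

V_out ≈ 4.19 V

The pot divides into 14.62 kΩ above the wiper and 28.38 kΩ below.
Lower segment in parallel with the load: 28.38 ‖ 17.5 = 10.82 kΩ.
Loaded-divider output: V_out = 9.85 × 0.4254 = 4.190 V.
(Unloaded: V_out = x·V_s = 6.50 V.)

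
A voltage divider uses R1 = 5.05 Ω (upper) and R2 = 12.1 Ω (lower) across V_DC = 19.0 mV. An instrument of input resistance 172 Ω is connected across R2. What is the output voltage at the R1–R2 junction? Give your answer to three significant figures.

V_out ≈ 13.1 mV

The load sits in parallel with R2, giving an effective lower resistance R2' = R2·R_L/(R2+R_L) = 11.30 Ω.
Now apply the divider: V_out = 19.0 × 0.6912 = 13.13 mV.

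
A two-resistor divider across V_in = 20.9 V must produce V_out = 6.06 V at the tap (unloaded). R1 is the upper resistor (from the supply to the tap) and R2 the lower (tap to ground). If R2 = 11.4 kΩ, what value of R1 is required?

The divider ratio is R2/(R1+R2) = 6.06/20.9 = 0.2900.
So R1 = R2 · (V_in/V_out − 1) = 11.4 × (20.9/6.06 − 1) = 11.4 × 2.449 = 27.92 kΩ.

R1 ≈ 27.9 kΩ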